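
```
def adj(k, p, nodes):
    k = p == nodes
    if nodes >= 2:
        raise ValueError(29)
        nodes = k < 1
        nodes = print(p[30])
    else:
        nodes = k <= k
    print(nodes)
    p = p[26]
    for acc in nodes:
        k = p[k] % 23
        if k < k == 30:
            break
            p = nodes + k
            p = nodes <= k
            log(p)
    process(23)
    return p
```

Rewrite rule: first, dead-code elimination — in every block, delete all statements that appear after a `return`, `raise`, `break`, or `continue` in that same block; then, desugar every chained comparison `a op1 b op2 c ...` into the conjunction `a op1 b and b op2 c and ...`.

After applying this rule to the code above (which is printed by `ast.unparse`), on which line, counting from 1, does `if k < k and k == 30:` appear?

11

Transformed code:
def adj(k, p, nodes):
    k = p == nodes
    if nodes >= 2:
        raise ValueError(29)
    else:
        nodes = k <= k
    print(nodes)
    p = p[26]
    for acc in nodes:
        k = p[k] % 23
        if k < k and k == 30:
            break
    process(23)
    return p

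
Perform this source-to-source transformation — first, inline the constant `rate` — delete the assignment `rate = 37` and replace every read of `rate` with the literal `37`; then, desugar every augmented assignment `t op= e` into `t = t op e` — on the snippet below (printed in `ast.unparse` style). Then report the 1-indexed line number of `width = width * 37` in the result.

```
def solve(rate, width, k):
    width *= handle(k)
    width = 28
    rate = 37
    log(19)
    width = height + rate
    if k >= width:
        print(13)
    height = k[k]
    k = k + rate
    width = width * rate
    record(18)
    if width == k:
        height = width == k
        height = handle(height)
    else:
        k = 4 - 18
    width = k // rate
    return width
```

10

Transformed code:
def solve(rate, width, k):
    width = width * handle(k)
    width = 28
    log(19)
    width = height + 37
    if k >= width:
        print(13)
    height = k[k]
    k = k + 37
    width = width * 37
    record(18)
    if width == k:
        height = width == k
        height = handle(height)
    else:
        k = 4 - 18
    width = k // 37
    return width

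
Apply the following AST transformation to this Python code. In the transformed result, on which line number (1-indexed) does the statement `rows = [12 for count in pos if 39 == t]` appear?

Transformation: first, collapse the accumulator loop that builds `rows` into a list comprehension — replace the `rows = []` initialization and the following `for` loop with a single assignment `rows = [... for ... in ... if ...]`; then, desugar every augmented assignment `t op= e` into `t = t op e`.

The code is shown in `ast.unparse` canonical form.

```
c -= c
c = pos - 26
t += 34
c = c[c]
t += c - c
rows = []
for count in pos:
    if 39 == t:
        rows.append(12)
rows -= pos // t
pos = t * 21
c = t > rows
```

Transformed code:
c = c - c
c = pos - 26
t = t + 34
c = c[c]
t = t + (c - c)
rows = [12 for count in pos if 39 == t]
rows = rows - pos // t
pos = t * 21
c = t > rows

6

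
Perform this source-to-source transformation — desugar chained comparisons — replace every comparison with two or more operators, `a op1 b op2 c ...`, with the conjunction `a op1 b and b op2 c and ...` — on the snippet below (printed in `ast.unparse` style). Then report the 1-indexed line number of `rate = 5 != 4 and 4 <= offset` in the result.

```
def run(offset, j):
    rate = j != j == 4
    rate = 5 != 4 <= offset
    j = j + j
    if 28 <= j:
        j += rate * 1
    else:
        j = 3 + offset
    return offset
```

Transformed code:
def run(offset, j):
    rate = j != j and j == 4
    rate = 5 != 4 and 4 <= offset
    j = j + j
    if 28 <= j:
        j += rate * 1
    else:
        j = 3 + offset
    return offset

3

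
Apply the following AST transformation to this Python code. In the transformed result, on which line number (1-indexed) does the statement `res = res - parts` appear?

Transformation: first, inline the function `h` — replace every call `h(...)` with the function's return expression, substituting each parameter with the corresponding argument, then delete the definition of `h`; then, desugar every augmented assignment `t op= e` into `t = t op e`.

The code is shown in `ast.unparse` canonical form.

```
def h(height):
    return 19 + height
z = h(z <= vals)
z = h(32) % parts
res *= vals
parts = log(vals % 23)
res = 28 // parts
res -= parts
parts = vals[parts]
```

6

Transformed code:
z = 19 + (z <= vals)
z = (19 + 32) % parts
res = res * vals
parts = log(vals % 23)
res = 28 // parts
res = res - parts
parts = vals[parts]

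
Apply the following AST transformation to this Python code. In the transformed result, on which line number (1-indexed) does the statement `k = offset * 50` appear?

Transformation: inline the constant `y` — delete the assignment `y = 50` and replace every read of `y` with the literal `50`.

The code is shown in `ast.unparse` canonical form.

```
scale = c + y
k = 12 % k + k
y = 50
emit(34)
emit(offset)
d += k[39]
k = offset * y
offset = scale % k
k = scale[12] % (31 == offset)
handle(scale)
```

6

Transformed code:
scale = c + 50
k = 12 % k + k
emit(34)
emit(offset)
d += k[39]
k = offset * 50
offset = scale % k
k = scale[12] % (31 == offset)
handle(scale)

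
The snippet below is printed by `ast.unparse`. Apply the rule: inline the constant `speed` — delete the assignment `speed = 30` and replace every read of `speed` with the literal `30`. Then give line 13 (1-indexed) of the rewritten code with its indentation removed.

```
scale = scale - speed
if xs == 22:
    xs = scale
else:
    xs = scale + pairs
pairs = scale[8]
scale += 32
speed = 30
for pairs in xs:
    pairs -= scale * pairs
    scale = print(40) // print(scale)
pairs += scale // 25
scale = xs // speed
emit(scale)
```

emit(scale)

Transformed code:
scale = scale - 30
if xs == 22:
    xs = scale
else:
    xs = scale + pairs
pairs = scale[8]
scale += 32
for pairs in xs:
    pairs -= scale * pairs
    scale = print(40) // print(scale)
pairs += scale // 25
scale = xs // 30
emit(scale)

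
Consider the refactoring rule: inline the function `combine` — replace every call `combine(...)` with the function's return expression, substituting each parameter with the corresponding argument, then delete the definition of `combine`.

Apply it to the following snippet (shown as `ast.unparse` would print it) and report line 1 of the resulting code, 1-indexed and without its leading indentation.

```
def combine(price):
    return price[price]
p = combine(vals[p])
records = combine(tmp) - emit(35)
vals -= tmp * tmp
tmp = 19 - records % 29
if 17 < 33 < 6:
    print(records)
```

p = vals[p][vals[p]]

Transformed code:
p = vals[p][vals[p]]
records = tmp[tmp] - emit(35)
vals -= tmp * tmp
tmp = 19 - records % 29
if 17 < 33 < 6:
    print(records)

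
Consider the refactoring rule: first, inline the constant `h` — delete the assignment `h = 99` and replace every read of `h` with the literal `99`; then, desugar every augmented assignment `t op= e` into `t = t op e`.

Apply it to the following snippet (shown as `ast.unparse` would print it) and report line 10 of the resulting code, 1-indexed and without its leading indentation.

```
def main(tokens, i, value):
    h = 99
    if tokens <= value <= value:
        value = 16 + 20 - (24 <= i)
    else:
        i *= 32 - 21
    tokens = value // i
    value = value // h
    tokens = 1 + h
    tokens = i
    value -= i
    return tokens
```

Transformed code:
def main(tokens, i, value):
    if tokens <= value <= value:
        value = 16 + 20 - (24 <= i)
    else:
        i = i * (32 - 21)
    tokens = value // i
    value = value // 99
    tokens = 1 + 99
    tokens = i
    value = value - i
    return tokens

value = value - i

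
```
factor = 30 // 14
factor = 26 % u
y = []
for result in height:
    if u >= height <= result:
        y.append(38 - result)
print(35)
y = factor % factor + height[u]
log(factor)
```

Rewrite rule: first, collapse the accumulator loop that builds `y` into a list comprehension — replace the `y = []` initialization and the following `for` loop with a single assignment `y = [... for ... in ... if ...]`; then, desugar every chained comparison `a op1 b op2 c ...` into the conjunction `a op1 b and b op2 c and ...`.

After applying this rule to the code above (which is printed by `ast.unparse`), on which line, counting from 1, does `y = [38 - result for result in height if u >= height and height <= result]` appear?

3

Transformed code:
factor = 30 // 14
factor = 26 % u
y = [38 - result for result in height if u >= height and height <= result]
print(35)
y = factor % factor + height[u]
log(factor)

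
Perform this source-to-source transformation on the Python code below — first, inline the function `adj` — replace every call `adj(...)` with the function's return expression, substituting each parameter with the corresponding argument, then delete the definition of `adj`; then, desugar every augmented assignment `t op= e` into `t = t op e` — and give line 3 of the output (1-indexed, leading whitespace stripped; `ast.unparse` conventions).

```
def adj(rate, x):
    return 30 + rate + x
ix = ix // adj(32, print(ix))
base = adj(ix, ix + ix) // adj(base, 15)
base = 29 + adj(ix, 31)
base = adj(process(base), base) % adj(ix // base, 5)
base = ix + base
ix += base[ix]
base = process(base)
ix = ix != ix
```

Transformed code:
ix = ix // (30 + 32 + print(ix))
base = (30 + ix + (ix + ix)) // (30 + base + 15)
base = 29 + (30 + ix + 31)
base = (30 + process(base) + base) % (30 + ix // base + 5)
base = ix + base
ix = ix + base[ix]
base = process(base)
ix = ix != ix

base = 29 + (30 + ix + 31)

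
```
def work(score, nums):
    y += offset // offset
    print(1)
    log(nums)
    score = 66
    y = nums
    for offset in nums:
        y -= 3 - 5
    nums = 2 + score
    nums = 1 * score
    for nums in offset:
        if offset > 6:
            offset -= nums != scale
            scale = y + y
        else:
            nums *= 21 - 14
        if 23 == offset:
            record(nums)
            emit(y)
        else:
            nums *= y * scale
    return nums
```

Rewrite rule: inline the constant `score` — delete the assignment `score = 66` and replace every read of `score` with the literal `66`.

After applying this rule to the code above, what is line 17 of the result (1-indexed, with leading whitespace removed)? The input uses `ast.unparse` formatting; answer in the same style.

Transformed code:
def work(score, nums):
    y += offset // offset
    print(1)
    log(nums)
    y = nums
    for offset in nums:
        y -= 3 - 5
    nums = 2 + 66
    nums = 1 * 66
    for nums in offset:
        if offset > 6:
            offset -= nums != scale
            scale = y + y
        else:
            nums *= 21 - 14
        if 23 == offset:
            record(nums)
            emit(y)
        else:
            nums *= y * scale
    return nums

record(nums)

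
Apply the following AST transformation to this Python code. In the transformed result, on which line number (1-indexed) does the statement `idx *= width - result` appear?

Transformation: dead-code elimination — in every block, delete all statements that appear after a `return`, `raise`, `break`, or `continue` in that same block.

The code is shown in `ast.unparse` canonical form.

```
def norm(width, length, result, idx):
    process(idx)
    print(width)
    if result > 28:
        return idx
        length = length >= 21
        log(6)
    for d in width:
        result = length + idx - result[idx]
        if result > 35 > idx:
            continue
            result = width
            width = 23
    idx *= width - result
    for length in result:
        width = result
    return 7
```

Transformed code:
def norm(width, length, result, idx):
    process(idx)
    print(width)
    if result > 28:
        return idx
    for d in width:
        result = length + idx - result[idx]
        if result > 35 > idx:
            continue
    idx *= width - result
    for length in result:
        width = result
    return 7

10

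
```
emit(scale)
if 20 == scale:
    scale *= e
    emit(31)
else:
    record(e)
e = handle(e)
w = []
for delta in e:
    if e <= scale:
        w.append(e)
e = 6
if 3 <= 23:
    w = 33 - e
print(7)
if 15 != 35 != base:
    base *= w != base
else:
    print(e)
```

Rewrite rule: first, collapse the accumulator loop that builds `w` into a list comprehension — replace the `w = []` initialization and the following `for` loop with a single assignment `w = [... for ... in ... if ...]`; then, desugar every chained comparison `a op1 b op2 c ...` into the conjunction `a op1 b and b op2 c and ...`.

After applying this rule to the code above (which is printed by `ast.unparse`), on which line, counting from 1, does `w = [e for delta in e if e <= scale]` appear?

8

Transformed code:
emit(scale)
if 20 == scale:
    scale *= e
    emit(31)
else:
    record(e)
e = handle(e)
w = [e for delta in e if e <= scale]
e = 6
if 3 <= 23:
    w = 33 - e
print(7)
if 15 != 35 and 35 != base:
    base *= w != base
else:
    print(e)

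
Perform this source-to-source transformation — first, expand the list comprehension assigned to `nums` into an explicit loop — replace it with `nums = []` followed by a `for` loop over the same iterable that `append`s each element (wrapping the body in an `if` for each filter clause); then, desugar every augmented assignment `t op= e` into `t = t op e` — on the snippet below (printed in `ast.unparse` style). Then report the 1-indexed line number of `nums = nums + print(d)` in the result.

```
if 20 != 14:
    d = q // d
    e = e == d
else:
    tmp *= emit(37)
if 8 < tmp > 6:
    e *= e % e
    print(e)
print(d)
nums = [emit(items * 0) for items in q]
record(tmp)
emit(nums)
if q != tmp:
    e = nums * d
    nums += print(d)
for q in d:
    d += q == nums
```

17

Transformed code:
if 20 != 14:
    d = q // d
    e = e == d
else:
    tmp = tmp * emit(37)
if 8 < tmp > 6:
    e = e * (e % e)
    print(e)
print(d)
nums = []
for items in q:
    nums.append(emit(items * 0))
record(tmp)
emit(nums)
if q != tmp:
    e = nums * d
    nums = nums + print(d)
for q in d:
    d = d + (q == nums)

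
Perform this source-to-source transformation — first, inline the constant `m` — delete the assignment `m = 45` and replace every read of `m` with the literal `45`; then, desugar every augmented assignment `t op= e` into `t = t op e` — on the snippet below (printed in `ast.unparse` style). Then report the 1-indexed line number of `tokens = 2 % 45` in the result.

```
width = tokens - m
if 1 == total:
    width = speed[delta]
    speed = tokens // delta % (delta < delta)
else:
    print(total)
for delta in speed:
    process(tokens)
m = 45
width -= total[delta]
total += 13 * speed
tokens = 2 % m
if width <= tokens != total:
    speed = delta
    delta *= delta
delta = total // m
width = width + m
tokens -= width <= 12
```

11

Transformed code:
width = tokens - 45
if 1 == total:
    width = speed[delta]
    speed = tokens // delta % (delta < delta)
else:
    print(total)
for delta in speed:
    process(tokens)
width = width - total[delta]
total = total + 13 * speed
tokens = 2 % 45
if width <= tokens != total:
    speed = delta
    delta = delta * delta
delta = total // 45
width = width + 45
tokens = tokens - (width <= 12)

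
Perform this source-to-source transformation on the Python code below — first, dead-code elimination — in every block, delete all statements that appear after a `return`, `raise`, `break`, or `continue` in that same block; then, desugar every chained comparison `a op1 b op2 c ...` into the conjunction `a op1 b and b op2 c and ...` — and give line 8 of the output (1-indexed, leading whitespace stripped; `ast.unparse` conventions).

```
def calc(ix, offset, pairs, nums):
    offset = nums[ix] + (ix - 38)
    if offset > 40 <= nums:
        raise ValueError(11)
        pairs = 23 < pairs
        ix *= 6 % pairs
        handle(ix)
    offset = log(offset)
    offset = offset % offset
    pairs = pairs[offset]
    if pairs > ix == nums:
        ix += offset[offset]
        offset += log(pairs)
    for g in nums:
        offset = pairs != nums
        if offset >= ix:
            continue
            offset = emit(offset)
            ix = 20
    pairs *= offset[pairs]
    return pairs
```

if pairs > ix and ix == nums:

Transformed code:
def calc(ix, offset, pairs, nums):
    offset = nums[ix] + (ix - 38)
    if offset > 40 and 40 <= nums:
        raise ValueError(11)
    offset = log(offset)
    offset = offset % offset
    pairs = pairs[offset]
    if pairs > ix and ix == nums:
        ix += offset[offset]
        offset += log(pairs)
    for g in nums:
        offset = pairs != nums
        if offset >= ix:
            continue
    pairs *= offset[pairs]
    return pairs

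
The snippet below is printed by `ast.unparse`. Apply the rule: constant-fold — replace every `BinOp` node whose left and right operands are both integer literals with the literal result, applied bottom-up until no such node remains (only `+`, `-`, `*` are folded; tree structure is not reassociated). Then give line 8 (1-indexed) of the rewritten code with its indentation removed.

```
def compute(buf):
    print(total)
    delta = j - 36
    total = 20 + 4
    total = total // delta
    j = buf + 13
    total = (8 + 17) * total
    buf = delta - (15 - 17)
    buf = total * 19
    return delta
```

Transformed code:
def compute(buf):
    print(total)
    delta = j - 36
    total = 24
    total = total // delta
    j = buf + 13
    total = 25 * total
    buf = delta - -2
    buf = total * 19
    return delta

buf = delta - -2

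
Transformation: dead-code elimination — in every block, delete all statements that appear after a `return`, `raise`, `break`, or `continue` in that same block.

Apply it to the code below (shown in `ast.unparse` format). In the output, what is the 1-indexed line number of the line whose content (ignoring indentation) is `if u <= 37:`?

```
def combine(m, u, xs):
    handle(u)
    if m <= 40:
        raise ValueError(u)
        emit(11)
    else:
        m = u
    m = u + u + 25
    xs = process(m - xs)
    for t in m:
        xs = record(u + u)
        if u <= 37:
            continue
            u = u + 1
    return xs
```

Transformed code:
def combine(m, u, xs):
    handle(u)
    if m <= 40:
        raise ValueError(u)
    else:
        m = u
    m = u + u + 25
    xs = process(m - xs)
    for t in m:
        xs = record(u + u)
        if u <= 37:
            continue
    return xs

11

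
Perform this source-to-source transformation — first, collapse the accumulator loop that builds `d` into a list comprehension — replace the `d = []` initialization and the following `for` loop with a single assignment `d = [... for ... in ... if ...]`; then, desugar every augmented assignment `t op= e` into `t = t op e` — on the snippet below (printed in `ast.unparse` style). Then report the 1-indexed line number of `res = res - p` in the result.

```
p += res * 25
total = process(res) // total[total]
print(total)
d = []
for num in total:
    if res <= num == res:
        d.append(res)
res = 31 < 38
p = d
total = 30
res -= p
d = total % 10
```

Transformed code:
p = p + res * 25
total = process(res) // total[total]
print(total)
d = [res for num in total if res <= num == res]
res = 31 < 38
p = d
total = 30
res = res - p
d = total % 10

8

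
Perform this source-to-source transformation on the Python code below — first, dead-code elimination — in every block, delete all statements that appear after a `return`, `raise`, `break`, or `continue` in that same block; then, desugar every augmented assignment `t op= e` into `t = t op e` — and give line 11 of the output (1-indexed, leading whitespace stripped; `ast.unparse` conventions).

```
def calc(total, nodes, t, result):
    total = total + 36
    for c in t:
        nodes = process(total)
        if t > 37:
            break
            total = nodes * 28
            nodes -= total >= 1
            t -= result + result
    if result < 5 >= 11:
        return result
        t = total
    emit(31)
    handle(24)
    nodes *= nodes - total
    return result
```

nodes = nodes * (nodes - total)

Transformed code:
def calc(total, nodes, t, result):
    total = total + 36
    for c in t:
        nodes = process(total)
        if t > 37:
            break
    if result < 5 >= 11:
        return result
    emit(31)
    handle(24)
    nodes = nodes * (nodes - total)
    return result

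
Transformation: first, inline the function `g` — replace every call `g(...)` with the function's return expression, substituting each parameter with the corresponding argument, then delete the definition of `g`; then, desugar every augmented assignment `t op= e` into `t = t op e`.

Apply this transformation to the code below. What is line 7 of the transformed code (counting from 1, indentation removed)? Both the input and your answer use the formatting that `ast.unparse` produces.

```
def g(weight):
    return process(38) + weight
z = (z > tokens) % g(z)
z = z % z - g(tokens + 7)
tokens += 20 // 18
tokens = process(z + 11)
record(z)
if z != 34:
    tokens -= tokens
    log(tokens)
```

tokens = tokens - tokens

Transformed code:
z = (z > tokens) % (process(38) + z)
z = z % z - (process(38) + (tokens + 7))
tokens = tokens + 20 // 18
tokens = process(z + 11)
record(z)
if z != 34:
    tokens = tokens - tokens
    log(tokens)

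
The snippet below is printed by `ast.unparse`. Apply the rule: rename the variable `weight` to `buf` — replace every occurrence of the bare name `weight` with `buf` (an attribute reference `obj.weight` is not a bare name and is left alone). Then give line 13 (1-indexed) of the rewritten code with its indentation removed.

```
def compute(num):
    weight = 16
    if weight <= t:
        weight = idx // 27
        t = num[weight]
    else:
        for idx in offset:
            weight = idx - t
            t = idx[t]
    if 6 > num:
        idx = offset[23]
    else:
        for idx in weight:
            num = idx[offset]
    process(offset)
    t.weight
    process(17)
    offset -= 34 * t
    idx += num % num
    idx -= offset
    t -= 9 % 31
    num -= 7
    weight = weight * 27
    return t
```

for idx in buf:

Transformed code:
def compute(num):
    buf = 16
    if buf <= t:
        buf = idx // 27
        t = num[buf]
    else:
        for idx in offset:
            buf = idx - t
            t = idx[t]
    if 6 > num:
        idx = offset[23]
    else:
        for idx in buf:
            num = idx[offset]
    process(offset)
    t.weight
    process(17)
    offset -= 34 * t
    idx += num % num
    idx -= offset
    t -= 9 % 31
    num -= 7
    buf = buf * 27
    return t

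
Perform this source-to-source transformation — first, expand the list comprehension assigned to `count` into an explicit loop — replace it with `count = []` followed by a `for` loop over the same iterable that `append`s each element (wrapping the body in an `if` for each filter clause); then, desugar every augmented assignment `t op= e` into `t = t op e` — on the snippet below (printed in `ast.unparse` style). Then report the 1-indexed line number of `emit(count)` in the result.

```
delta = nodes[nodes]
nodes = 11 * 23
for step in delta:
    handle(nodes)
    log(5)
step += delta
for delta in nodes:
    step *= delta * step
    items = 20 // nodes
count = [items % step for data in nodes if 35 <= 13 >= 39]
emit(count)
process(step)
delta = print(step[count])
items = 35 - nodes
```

14

Transformed code:
delta = nodes[nodes]
nodes = 11 * 23
for step in delta:
    handle(nodes)
    log(5)
step = step + delta
for delta in nodes:
    step = step * (delta * step)
    items = 20 // nodes
count = []
for data in nodes:
    if 35 <= 13 >= 39:
        count.append(items % step)
emit(count)
process(step)
delta = print(step[count])
items = 35 - nodes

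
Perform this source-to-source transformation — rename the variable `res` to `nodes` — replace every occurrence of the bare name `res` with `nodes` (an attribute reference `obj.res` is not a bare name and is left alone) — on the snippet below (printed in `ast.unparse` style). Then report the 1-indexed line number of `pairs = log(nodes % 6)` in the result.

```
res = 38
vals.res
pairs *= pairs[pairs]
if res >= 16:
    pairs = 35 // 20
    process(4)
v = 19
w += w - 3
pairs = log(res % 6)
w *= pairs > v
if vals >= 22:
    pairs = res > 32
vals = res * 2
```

Transformed code:
nodes = 38
vals.res
pairs *= pairs[pairs]
if nodes >= 16:
    pairs = 35 // 20
    process(4)
v = 19
w += w - 3
pairs = log(nodes % 6)
w *= pairs > v
if vals >= 22:
    pairs = nodes > 32
vals = nodes * 2

9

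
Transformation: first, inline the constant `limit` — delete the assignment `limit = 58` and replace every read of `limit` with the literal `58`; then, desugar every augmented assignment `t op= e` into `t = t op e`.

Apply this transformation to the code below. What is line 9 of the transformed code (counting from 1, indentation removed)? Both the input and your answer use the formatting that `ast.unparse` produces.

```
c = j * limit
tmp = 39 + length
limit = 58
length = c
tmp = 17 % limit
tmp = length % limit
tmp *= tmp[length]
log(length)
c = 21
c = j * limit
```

Transformed code:
c = j * 58
tmp = 39 + length
length = c
tmp = 17 % 58
tmp = length % 58
tmp = tmp * tmp[length]
log(length)
c = 21
c = j * 58

c = j * 58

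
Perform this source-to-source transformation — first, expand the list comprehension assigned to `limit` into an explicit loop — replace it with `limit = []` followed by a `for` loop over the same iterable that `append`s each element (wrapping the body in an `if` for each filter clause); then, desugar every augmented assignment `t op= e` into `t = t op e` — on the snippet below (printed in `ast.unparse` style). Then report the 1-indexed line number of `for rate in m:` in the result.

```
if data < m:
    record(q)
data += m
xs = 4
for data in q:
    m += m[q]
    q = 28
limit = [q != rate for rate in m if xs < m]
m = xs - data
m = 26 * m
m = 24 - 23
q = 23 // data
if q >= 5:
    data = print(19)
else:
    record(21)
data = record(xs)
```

9

Transformed code:
if data < m:
    record(q)
data = data + m
xs = 4
for data in q:
    m = m + m[q]
    q = 28
limit = []
for rate in m:
    if xs < m:
        limit.append(q != rate)
m = xs - data
m = 26 * m
m = 24 - 23
q = 23 // data
if q >= 5:
    data = print(19)
else:
    record(21)
data = record(xs)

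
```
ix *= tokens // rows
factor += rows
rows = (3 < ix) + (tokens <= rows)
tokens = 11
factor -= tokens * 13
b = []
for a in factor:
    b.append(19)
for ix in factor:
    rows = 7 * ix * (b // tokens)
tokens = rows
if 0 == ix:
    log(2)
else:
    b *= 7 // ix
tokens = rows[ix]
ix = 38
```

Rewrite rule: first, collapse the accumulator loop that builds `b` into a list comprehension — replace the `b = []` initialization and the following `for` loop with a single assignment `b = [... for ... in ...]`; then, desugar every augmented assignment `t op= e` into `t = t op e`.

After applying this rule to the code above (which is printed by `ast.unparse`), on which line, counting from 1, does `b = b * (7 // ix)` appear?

Transformed code:
ix = ix * (tokens // rows)
factor = factor + rows
rows = (3 < ix) + (tokens <= rows)
tokens = 11
factor = factor - tokens * 13
b = [19 for a in factor]
for ix in factor:
    rows = 7 * ix * (b // tokens)
tokens = rows
if 0 == ix:
    log(2)
else:
    b = b * (7 // ix)
tokens = rows[ix]
ix = 38

13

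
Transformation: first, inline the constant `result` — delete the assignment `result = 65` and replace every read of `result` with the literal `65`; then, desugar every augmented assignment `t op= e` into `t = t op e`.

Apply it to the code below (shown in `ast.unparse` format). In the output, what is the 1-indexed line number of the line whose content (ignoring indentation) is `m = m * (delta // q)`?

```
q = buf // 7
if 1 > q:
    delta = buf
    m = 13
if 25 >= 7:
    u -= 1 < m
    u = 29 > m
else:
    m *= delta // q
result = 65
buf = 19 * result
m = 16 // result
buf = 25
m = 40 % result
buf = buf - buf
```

9

Transformed code:
q = buf // 7
if 1 > q:
    delta = buf
    m = 13
if 25 >= 7:
    u = u - (1 < m)
    u = 29 > m
else:
    m = m * (delta // q)
buf = 19 * 65
m = 16 // 65
buf = 25
m = 40 % 65
buf = buf - buf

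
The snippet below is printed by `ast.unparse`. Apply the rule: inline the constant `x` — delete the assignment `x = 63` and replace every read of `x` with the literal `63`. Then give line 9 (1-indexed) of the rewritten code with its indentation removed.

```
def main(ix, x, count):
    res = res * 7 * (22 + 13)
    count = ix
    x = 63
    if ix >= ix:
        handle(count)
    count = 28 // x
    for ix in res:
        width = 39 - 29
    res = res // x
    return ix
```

Transformed code:
def main(ix, x, count):
    res = res * 7 * (22 + 13)
    count = ix
    if ix >= ix:
        handle(count)
    count = 28 // 63
    for ix in res:
        width = 39 - 29
    res = res // 63
    return ix

res = res // 63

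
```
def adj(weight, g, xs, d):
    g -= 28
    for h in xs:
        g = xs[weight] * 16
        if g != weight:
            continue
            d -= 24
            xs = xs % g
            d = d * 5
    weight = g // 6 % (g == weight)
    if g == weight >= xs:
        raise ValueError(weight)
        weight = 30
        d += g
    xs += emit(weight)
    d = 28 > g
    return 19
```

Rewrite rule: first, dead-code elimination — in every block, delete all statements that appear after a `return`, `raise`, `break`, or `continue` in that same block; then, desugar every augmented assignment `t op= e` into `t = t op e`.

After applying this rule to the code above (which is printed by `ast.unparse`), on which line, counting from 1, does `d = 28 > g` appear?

11

Transformed code:
def adj(weight, g, xs, d):
    g = g - 28
    for h in xs:
        g = xs[weight] * 16
        if g != weight:
            continue
    weight = g // 6 % (g == weight)
    if g == weight >= xs:
        raise ValueError(weight)
    xs = xs + emit(weight)
    d = 28 > g
    return 19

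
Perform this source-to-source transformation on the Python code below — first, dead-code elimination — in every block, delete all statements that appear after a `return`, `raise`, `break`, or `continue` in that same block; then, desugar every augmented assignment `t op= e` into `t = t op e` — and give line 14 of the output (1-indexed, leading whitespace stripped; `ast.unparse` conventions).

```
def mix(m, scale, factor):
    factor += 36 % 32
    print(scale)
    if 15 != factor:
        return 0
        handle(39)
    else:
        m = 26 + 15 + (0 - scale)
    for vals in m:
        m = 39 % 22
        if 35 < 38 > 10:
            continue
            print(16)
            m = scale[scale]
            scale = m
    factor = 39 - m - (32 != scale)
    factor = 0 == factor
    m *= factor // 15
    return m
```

m = m * (factor // 15)

Transformed code:
def mix(m, scale, factor):
    factor = factor + 36 % 32
    print(scale)
    if 15 != factor:
        return 0
    else:
        m = 26 + 15 + (0 - scale)
    for vals in m:
        m = 39 % 22
        if 35 < 38 > 10:
            continue
    factor = 39 - m - (32 != scale)
    factor = 0 == factor
    m = m * (factor // 15)
    return m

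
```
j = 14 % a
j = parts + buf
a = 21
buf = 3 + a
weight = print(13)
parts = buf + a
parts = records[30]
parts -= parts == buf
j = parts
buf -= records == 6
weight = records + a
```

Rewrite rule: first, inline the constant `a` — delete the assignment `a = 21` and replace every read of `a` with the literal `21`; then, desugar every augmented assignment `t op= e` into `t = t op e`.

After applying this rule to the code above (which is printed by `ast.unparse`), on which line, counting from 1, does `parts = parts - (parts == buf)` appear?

Transformed code:
j = 14 % 21
j = parts + buf
buf = 3 + 21
weight = print(13)
parts = buf + 21
parts = records[30]
parts = parts - (parts == buf)
j = parts
buf = buf - (records == 6)
weight = records + 21

7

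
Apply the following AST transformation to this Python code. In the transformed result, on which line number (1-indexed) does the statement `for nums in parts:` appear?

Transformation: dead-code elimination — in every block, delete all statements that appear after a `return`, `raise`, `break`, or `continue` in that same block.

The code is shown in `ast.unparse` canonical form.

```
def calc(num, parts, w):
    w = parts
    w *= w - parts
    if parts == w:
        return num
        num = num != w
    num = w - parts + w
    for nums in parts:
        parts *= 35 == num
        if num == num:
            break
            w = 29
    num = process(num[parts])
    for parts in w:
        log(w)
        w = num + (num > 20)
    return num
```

7

Transformed code:
def calc(num, parts, w):
    w = parts
    w *= w - parts
    if parts == w:
        return num
    num = w - parts + w
    for nums in parts:
        parts *= 35 == num
        if num == num:
            break
    num = process(num[parts])
    for parts in w:
        log(w)
        w = num + (num > 20)
    return num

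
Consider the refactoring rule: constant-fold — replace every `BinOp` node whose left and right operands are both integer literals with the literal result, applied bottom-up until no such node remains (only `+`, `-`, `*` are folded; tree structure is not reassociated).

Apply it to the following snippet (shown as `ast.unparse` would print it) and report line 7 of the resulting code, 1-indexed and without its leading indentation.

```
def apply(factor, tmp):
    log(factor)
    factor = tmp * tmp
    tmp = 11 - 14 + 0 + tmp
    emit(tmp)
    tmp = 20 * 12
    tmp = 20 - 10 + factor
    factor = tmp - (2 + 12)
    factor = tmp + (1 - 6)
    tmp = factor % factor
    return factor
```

tmp = 10 + factor

Transformed code:
def apply(factor, tmp):
    log(factor)
    factor = tmp * tmp
    tmp = -3 + tmp
    emit(tmp)
    tmp = 240
    tmp = 10 + factor
    factor = tmp - 14
    factor = tmp + -5
    tmp = factor % factor
    return factor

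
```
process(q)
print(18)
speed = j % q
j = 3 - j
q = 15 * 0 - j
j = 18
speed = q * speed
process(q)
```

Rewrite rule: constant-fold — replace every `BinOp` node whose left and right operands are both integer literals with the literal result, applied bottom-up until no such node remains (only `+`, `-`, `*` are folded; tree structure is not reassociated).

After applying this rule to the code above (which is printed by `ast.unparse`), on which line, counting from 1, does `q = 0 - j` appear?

Transformed code:
process(q)
print(18)
speed = j % q
j = 3 - j
q = 0 - j
j = 18
speed = q * speed
process(q)

5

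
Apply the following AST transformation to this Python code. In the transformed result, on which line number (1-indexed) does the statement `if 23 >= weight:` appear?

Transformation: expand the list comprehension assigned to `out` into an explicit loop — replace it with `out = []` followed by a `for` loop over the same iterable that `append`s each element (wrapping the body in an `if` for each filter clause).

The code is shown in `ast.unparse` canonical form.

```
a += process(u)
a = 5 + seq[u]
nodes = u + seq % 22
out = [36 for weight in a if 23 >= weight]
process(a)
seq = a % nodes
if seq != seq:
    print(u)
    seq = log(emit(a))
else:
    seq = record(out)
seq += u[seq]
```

6

Transformed code:
a += process(u)
a = 5 + seq[u]
nodes = u + seq % 22
out = []
for weight in a:
    if 23 >= weight:
        out.append(36)
process(a)
seq = a % nodes
if seq != seq:
    print(u)
    seq = log(emit(a))
else:
    seq = record(out)
seq += u[seq]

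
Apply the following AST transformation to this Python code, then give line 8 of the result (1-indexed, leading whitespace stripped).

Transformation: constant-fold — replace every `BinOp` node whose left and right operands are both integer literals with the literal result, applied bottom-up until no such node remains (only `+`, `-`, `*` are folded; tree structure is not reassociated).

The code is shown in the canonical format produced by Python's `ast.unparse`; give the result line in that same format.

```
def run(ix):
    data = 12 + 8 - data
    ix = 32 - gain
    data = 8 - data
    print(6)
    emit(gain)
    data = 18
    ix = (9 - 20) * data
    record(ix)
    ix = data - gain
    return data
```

ix = -11 * data

Transformed code:
def run(ix):
    data = 20 - data
    ix = 32 - gain
    data = 8 - data
    print(6)
    emit(gain)
    data = 18
    ix = -11 * data
    record(ix)
    ix = data - gain
    return data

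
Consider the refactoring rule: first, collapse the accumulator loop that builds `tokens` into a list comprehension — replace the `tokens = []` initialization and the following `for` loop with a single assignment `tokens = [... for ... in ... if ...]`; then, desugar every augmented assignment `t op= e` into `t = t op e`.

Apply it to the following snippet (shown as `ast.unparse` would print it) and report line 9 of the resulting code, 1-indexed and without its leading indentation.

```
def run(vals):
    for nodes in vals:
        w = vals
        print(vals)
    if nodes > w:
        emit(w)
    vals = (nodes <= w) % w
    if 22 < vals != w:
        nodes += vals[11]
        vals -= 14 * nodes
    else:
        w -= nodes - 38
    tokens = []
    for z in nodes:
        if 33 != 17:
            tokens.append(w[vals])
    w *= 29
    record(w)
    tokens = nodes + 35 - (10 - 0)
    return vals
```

nodes = nodes + vals[11]

Transformed code:
def run(vals):
    for nodes in vals:
        w = vals
        print(vals)
    if nodes > w:
        emit(w)
    vals = (nodes <= w) % w
    if 22 < vals != w:
        nodes = nodes + vals[11]
        vals = vals - 14 * nodes
    else:
        w = w - (nodes - 38)
    tokens = [w[vals] for z in nodes if 33 != 17]
    w = w * 29
    record(w)
    tokens = nodes + 35 - (10 - 0)
    return vals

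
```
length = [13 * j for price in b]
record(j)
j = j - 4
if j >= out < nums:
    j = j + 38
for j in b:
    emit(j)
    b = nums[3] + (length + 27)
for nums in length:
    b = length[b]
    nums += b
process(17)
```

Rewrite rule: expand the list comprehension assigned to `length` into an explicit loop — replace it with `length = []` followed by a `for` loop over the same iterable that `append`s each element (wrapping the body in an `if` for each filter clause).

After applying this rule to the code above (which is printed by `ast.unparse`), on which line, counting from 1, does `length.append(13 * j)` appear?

Transformed code:
length = []
for price in b:
    length.append(13 * j)
record(j)
j = j - 4
if j >= out < nums:
    j = j + 38
for j in b:
    emit(j)
    b = nums[3] + (length + 27)
for nums in length:
    b = length[b]
    nums += b
process(17)

3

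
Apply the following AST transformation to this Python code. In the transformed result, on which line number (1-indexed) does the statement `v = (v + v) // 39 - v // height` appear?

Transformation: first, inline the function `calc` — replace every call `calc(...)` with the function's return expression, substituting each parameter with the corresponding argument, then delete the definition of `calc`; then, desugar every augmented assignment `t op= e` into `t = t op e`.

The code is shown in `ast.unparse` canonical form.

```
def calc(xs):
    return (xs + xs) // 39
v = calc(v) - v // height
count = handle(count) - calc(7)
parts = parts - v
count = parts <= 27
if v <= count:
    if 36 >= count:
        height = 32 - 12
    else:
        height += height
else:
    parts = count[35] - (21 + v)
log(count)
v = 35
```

Transformed code:
v = (v + v) // 39 - v // height
count = handle(count) - (7 + 7) // 39
parts = parts - v
count = parts <= 27
if v <= count:
    if 36 >= count:
        height = 32 - 12
    else:
        height = height + height
else:
    parts = count[35] - (21 + v)
log(count)
v = 35

1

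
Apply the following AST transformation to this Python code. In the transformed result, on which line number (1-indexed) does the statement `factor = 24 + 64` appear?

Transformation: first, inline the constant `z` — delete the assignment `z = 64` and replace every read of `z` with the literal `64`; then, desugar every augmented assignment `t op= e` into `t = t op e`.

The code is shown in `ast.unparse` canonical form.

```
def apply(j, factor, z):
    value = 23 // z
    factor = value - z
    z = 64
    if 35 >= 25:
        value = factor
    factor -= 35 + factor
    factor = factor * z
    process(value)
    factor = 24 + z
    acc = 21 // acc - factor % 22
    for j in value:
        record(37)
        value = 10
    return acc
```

Transformed code:
def apply(j, factor, z):
    value = 23 // 64
    factor = value - 64
    if 35 >= 25:
        value = factor
    factor = factor - (35 + factor)
    factor = factor * 64
    process(value)
    factor = 24 + 64
    acc = 21 // acc - factor % 22
    for j in value:
        record(37)
        value = 10
    return acc

9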